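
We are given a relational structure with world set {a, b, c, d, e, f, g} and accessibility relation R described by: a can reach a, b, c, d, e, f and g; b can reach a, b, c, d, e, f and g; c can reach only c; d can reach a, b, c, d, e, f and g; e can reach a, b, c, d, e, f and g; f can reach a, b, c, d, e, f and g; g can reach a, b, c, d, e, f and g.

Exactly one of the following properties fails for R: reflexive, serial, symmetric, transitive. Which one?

symmetric

Reflexive: yes — every world is R-related to itself.
Serial: yes — every world has a successor (e.g. a R a).
Symmetric: no — a R c but not c R a.
Transitive: yes — every two-step R-path is closed by a direct edge.
Only symmetric fails.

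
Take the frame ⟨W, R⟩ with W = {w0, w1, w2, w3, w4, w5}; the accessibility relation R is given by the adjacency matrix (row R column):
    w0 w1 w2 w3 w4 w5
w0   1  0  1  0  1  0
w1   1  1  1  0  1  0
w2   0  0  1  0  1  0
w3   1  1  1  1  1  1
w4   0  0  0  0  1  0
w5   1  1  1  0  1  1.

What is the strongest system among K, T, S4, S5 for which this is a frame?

Reflexive (axiom T): yes — every world is R-related to itself.
Transitive (axiom 4): yes — every two-step R-path is closed by a direct edge.
Euclidean (axiom 5): no — w0 R w4 and w0 R w2, but not w4 R w2.
So F validates K, T, S4; S5 would additionally require R to be Euclidean. The strongest is S4.

S4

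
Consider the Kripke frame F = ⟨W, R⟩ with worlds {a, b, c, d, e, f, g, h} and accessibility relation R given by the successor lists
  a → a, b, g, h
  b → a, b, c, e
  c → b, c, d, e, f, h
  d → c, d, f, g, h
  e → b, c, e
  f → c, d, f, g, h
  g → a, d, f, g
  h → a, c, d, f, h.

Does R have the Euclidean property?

No

Euclidean: no — a R b and a R g, but not b R g.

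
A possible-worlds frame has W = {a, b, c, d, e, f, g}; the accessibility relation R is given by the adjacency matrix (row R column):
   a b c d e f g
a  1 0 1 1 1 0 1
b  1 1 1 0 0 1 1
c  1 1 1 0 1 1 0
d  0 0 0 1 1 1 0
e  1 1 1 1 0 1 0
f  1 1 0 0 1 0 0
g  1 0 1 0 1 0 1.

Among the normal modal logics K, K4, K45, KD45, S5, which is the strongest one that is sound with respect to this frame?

K

Transitive (axiom 4): no — a R c and c R b, but not a R b.
Euclidean (axiom 5): no — a R c and a R d, but not c R d.
Serial (axiom D): yes — every world has a successor (e.g. a R a).
Reflexive (axiom T): no — e is not related to itself.
So F validates K; K4 would additionally require R to be transitive. The strongest is K.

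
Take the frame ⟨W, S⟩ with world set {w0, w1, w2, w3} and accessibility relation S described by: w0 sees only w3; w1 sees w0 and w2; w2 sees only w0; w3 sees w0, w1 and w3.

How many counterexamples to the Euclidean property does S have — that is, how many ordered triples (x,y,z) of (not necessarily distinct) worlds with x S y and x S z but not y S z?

8

Enumerating: (w1,w0,w0), (w1,w0,w2), (w1,w2,w2), (w2,w0,w0), (w3,w0,w0), (w3,w0,w1), (w3,w1,w1), (w3,w1,w3).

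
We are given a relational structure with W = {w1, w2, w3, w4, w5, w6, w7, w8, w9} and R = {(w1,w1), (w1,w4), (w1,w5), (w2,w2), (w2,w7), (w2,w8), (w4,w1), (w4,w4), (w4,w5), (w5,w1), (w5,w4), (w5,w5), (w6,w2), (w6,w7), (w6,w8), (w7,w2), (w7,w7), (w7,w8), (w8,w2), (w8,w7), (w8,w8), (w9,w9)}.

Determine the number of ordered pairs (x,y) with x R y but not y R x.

3

Enumerating: (w6,w2), (w6,w7), (w6,w8).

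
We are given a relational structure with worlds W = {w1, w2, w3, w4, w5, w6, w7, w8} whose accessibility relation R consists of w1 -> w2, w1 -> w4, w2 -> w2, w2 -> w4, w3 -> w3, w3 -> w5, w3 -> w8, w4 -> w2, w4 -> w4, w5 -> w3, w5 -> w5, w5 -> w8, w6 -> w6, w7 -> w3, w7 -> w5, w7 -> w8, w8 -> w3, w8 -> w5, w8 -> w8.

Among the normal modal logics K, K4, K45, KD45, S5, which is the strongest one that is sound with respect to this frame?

KD45

Transitive (axiom 4): yes — every two-step R-path is closed by a direct edge.
Euclidean (axiom 5): yes — any two successors of a common world are R-related.
Serial (axiom D): yes — every world has a successor (e.g. w1 R w2).
Reflexive (axiom T): no — w1 is not related to itself.
So F validates K, K4, K45, KD45; S5 would additionally require R to be reflexive. The strongest is KD45.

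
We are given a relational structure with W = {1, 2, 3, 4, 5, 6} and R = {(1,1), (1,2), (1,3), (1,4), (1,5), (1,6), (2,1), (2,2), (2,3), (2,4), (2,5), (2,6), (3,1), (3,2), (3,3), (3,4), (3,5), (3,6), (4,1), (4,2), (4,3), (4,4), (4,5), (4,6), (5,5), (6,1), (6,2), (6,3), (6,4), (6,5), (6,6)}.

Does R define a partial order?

No

Reflexive: yes — every world is R-related to itself.
Transitive: yes — every two-step R-path is closed by a direct edge.
Antisymmetric: no — 1 R 2 and 2 R 1 with 1 ≠ 2.
So R is not a partial order.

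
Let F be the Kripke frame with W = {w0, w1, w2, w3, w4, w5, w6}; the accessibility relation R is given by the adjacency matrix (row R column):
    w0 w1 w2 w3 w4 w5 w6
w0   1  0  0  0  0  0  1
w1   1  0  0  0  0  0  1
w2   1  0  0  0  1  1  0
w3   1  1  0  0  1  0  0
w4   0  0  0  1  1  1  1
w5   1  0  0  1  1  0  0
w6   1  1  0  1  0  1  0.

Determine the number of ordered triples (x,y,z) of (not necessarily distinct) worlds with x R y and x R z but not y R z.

33

Enumerating: (w0,w6,w6), (w1,w6,w6), (w2,w0,w4), (w2,w0,w5), (w2,w4,w0), (w2,w5,w5), (w3,w0,w1), (w3,w0,w4), (w3,w1,w1), (w3,w1,w4), (w3,w4,w0), (w3,w4,w1), … and 21 more.
Total: 33.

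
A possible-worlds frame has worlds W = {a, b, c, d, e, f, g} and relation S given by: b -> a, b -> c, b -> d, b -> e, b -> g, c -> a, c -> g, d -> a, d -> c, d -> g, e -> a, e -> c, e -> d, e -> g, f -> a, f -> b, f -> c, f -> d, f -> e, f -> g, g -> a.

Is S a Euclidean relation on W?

Euclidean: no — b S a and b S c, but not a S c.

No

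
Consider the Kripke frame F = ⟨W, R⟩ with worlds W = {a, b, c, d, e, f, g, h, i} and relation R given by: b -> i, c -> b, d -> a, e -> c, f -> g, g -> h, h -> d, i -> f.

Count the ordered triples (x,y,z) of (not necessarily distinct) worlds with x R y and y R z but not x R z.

Enumerating: (b,i,f), (c,b,i), (e,c,b), (f,g,h), (g,h,d), (h,d,a), (i,f,g).

7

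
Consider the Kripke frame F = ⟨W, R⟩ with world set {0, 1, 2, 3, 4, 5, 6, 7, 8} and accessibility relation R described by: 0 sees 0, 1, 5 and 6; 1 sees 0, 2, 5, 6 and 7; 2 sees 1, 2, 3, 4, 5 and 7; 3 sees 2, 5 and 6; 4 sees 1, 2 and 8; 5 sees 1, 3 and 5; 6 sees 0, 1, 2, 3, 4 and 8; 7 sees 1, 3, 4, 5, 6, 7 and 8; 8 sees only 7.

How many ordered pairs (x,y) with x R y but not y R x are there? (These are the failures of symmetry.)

Enumerating: (0,5), (2,5), (2,7), (4,1), (4,8), (6,2), (6,4), (6,8), (7,3), (7,4), (7,5), (7,6).

12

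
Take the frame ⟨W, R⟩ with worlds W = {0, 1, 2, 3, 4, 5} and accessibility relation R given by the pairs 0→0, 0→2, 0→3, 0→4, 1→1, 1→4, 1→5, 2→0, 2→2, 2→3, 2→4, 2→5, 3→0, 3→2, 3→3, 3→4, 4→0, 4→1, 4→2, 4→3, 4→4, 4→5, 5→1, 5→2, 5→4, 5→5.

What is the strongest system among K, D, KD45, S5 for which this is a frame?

D

Serial (axiom D): yes — every world has a successor (e.g. 0 R 0).
Euclidean (axiom 5): no — 2 R 0 and 2 R 5, but not 0 R 5.
Transitive (axiom 4): no — 0 R 2 and 2 R 5, but not 0 R 5.
Reflexive (axiom T): yes — every world is R-related to itself.
So F validates K, D; KD45 would additionally require R to be Euclidean and transitive. The strongest is D.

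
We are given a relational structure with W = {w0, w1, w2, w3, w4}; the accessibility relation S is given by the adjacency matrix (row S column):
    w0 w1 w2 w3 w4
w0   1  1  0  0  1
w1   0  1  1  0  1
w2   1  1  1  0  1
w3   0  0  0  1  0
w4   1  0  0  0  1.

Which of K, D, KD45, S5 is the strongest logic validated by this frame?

D

Serial (axiom D): yes — every world has a successor (e.g. w0 S w0).
Euclidean (axiom 5): no — w0 S w4 and w0 S w1, but not w4 S w1.
Transitive (axiom 4): no — w0 S w1 and w1 S w2, but not w0 S w2.
Reflexive (axiom T): yes — every world is S-related to itself.
So F validates K, D; KD45 would additionally require S to be Euclidean and transitive. The strongest is D.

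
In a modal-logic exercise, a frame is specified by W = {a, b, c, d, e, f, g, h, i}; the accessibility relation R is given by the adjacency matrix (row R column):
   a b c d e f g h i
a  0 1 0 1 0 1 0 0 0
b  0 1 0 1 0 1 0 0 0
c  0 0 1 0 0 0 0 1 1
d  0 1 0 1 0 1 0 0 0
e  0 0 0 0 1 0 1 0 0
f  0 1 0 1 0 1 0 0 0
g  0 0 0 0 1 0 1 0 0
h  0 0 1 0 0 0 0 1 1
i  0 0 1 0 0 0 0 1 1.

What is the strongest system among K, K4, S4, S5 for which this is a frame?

K4

Transitive (axiom 4): yes — every two-step R-path is closed by a direct edge.
Reflexive (axiom T): no — a is not related to itself.
Euclidean (axiom 5): yes — any two successors of a common world are R-related.
So F validates K, K4; S4 would additionally require R to be reflexive. The strongest is K4.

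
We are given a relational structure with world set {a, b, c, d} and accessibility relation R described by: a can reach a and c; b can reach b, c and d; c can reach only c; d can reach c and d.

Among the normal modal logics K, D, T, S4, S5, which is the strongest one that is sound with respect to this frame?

S4

Serial (axiom D): yes — every world has a successor (e.g. a R a).
Reflexive (axiom T): yes — every world is R-related to itself.
Transitive (axiom 4): yes — every two-step R-path is closed by a direct edge.
Euclidean (axiom 5): no — b R c and b R d, but not c R d.
So F validates K, D, T, S4; S5 would additionally require R to be Euclidean. The strongest is S4.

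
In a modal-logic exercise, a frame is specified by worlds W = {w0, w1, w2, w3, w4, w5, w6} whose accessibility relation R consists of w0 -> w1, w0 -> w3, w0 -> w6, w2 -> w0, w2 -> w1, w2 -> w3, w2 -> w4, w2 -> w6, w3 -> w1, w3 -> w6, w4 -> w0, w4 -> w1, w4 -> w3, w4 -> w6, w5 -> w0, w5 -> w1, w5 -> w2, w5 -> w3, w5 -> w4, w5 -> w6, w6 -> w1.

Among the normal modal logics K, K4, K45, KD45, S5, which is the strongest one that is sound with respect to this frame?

Transitive (axiom 4): yes — every two-step R-path is closed by a direct edge.
Euclidean (axiom 5): no — w0 R w1 and w0 R w3, but not w1 R w3.
Serial (axiom D): no — w1 has no R-successor.
Reflexive (axiom T): no — w0 is not related to itself.
So F validates K, K4; K45 would additionally require R to be Euclidean. The strongest is K4.

K4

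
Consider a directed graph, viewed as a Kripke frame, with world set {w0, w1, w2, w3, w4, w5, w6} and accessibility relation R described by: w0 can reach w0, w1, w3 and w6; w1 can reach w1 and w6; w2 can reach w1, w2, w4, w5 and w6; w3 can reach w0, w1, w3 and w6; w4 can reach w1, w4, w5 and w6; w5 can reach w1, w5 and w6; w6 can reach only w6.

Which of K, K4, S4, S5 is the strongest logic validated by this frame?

Transitive (axiom 4): yes — every two-step R-path is closed by a direct edge.
Reflexive (axiom T): yes — every world is R-related to itself.
Euclidean (axiom 5): no — w0 R w1 and w0 R w3, but not w1 R w3.
So F validates K, K4, S4; S5 would additionally require R to be Euclidean. The strongest is S4.

S4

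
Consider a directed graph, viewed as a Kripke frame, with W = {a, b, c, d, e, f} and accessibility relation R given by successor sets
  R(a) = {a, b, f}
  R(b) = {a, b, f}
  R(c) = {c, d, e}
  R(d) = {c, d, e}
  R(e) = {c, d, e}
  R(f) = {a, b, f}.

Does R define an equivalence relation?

Reflexive: yes — every world is R-related to itself.
Symmetric: yes — every pair in R has its reverse in R.
Transitive: yes — every two-step R-path is closed by a direct edge.
So R is an equivalence relation.

Yes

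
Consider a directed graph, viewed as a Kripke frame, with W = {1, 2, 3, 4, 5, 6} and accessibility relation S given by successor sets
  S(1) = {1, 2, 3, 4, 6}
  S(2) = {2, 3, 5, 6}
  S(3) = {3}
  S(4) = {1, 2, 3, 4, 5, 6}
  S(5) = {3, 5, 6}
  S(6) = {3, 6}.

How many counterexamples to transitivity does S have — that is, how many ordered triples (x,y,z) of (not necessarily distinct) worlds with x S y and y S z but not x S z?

2

Enumerating: (1,2,5), (1,4,5).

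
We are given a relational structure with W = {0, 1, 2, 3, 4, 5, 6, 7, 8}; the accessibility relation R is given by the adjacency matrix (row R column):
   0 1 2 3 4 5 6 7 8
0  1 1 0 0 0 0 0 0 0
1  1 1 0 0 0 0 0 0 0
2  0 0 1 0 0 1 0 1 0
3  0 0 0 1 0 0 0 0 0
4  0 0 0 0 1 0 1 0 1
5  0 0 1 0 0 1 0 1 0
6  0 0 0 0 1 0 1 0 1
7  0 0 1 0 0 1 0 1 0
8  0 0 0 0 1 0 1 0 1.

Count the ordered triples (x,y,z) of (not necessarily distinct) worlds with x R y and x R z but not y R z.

R is Euclidean; there are no such tuples.

0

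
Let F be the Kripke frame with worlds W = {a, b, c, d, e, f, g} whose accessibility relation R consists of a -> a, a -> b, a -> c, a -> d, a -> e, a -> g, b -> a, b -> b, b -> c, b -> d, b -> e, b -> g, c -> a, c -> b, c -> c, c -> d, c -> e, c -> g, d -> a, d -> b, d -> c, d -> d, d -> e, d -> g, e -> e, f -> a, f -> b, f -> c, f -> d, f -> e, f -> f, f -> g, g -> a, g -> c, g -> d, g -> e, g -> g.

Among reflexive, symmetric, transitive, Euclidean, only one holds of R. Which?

reflexive

Reflexive: yes — every world is R-related to itself.
Symmetric: no — a R e but not e R a.
Transitive: no — g R a and a R b, but not g R b.
Euclidean: no — a R e and a R b, but not e R b.
Only reflexive holds.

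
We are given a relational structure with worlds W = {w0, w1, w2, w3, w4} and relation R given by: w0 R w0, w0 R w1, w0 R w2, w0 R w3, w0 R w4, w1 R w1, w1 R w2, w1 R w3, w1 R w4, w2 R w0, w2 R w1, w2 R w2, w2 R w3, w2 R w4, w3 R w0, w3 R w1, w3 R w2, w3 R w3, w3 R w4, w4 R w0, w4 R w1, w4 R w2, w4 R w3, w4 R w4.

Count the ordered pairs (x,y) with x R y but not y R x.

1

Enumerating: (w0,w1).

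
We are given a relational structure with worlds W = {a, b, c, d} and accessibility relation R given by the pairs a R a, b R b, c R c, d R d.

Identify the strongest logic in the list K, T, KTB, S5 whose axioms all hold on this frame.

S5

Reflexive (axiom T): yes — every world is R-related to itself.
Symmetric (axiom B): yes — every pair in R has its reverse in R.
Euclidean (axiom 5): yes — any two successors of a common world are R-related.
So F validates K, T, KTB, S5. The strongest is S5.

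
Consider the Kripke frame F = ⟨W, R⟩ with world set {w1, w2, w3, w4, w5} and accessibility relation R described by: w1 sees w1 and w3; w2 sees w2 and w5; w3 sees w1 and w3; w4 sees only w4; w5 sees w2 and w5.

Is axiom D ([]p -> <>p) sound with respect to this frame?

The schema D characterises exactly the serial frames.
Serial: yes — every world has a successor (e.g. w1 R w1).

Yes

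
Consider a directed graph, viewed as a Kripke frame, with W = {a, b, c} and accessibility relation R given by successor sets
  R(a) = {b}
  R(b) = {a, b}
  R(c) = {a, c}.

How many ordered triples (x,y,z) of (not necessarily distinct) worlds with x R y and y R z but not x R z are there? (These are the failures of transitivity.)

Enumerating: (a,b,a), (c,a,b).

2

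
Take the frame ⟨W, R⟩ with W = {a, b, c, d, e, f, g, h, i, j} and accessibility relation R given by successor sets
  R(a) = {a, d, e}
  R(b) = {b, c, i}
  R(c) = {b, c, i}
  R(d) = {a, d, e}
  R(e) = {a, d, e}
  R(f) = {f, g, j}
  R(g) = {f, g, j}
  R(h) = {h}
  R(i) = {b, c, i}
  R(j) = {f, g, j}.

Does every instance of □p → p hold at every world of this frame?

Yes

Axiom T corresponds to the accessibility relation being reflexive.
Reflexive: yes — every world is R-related to itself.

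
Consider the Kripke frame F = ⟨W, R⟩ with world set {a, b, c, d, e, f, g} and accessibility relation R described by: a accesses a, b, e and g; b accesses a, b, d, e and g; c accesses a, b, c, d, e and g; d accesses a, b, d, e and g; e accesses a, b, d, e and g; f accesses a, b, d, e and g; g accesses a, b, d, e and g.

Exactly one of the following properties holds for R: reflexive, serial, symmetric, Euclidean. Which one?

Reflexive: no — f is not related to itself.
Serial: yes — every world has a successor (e.g. a R a).
Symmetric: no — c R a but not a R c.
Euclidean: no — b R a and b R d, but not a R d.
Only serial holds.

serial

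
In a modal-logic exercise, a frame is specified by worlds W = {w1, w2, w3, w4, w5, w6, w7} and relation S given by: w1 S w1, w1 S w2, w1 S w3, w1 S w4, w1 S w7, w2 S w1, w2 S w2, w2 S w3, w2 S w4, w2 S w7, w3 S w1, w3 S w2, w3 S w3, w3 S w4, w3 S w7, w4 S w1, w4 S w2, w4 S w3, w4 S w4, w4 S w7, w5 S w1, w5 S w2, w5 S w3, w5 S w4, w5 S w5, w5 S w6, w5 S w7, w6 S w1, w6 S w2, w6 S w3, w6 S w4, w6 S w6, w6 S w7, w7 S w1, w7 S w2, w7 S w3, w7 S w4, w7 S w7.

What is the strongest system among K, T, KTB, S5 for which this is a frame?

Reflexive (axiom T): yes — every world is S-related to itself.
Symmetric (axiom B): no — w5 S w1 but not w1 S w5.
Euclidean (axiom 5): no — w5 S w1 and w5 S w6, but not w1 S w6.
So F validates K, T; KTB would additionally require S to be symmetric. The strongest is T.

T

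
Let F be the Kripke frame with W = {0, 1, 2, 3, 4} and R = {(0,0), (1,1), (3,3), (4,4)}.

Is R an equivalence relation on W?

Reflexive: no — 2 is not related to itself.
Symmetric: yes — every pair in R has its reverse in R.
Transitive: yes — every two-step R-path is closed by a direct edge.
So R is not an equivalence relation.

No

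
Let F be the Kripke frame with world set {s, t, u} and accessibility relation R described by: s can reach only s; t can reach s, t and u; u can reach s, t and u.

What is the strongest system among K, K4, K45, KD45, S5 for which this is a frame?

K4

Transitive (axiom 4): yes — every two-step R-path is closed by a direct edge.
Euclidean (axiom 5): no — t R s and t R u, but not s R u.
Serial (axiom D): yes — every world has a successor (e.g. s R s).
Reflexive (axiom T): yes — every world is R-related to itself.
So F validates K, K4; K45 would additionally require R to be Euclidean. The strongest is K4.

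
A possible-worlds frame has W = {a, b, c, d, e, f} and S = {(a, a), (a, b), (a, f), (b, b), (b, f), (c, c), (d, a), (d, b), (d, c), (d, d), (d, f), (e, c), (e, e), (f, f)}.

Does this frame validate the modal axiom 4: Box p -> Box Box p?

The schema 4 characterises exactly the transitive frames.
Transitive: yes — every two-step S-path is closed by a direct edge.

Yes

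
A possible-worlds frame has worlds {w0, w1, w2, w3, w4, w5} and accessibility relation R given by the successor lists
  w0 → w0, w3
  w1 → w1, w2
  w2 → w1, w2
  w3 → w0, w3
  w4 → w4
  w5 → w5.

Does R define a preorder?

Reflexive: yes — every world is R-related to itself.
Transitive: yes — every two-step R-path is closed by a direct edge.
So R is a preorder.

Yes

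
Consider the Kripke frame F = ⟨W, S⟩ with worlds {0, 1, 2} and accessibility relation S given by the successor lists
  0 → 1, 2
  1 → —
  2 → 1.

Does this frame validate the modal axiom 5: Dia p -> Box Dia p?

No

The schema 5 characterises exactly the Euclidean frames.
Euclidean: no — 0 S 1 and 0 S 2, but not 1 S 2.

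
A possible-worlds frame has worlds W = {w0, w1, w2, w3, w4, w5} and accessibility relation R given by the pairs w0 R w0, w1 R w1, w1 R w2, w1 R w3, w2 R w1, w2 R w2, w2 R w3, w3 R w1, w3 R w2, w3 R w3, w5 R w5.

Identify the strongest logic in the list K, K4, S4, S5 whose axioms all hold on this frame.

Transitive (axiom 4): yes — every two-step R-path is closed by a direct edge.
Reflexive (axiom T): no — w4 is not related to itself.
Euclidean (axiom 5): yes — any two successors of a common world are R-related.
So F validates K, K4; S4 would additionally require R to be reflexive. The strongest is K4.

K4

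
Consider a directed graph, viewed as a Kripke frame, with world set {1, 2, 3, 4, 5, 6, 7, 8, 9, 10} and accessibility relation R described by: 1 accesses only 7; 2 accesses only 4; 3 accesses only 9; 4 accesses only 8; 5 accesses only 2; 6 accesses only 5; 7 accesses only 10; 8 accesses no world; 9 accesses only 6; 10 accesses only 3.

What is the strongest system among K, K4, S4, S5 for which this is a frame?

K

Transitive (axiom 4): no — 1 R 7 and 7 R 10, but not 1 R 10.
Reflexive (axiom T): no — 1 is not related to itself.
Euclidean (axiom 5): no — 1 R 7 and 1 R 7, but not 7 R 7.
So F validates K; K4 would additionally require R to be transitive. The strongest is K.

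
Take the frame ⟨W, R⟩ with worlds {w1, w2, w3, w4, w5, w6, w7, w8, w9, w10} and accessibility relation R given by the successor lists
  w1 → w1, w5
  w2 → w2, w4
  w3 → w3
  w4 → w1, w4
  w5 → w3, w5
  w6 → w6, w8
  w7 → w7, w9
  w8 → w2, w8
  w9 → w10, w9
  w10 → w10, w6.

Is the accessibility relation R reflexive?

Reflexive: yes — every world is R-related to itself.

Yes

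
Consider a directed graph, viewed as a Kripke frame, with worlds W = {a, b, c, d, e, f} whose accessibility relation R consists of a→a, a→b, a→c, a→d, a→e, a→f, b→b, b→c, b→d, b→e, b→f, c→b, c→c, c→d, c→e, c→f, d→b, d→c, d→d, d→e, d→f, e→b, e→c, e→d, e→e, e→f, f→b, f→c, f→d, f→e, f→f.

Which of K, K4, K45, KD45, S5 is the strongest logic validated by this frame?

K4

Transitive (axiom 4): yes — every two-step R-path is closed by a direct edge.
Euclidean (axiom 5): no — a R b and a R a, but not b R a.
Serial (axiom D): yes — every world has a successor (e.g. a R a).
Reflexive (axiom T): yes — every world is R-related to itself.
So F validates K, K4; K45 would additionally require R to be Euclidean. The strongest is K4.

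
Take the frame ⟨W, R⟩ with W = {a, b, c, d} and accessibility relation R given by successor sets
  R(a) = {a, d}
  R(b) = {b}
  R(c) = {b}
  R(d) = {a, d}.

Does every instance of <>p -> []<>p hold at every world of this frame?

The schema 5 characterises exactly the Euclidean frames.
Euclidean: yes — any two successors of a common world are R-related.

Yes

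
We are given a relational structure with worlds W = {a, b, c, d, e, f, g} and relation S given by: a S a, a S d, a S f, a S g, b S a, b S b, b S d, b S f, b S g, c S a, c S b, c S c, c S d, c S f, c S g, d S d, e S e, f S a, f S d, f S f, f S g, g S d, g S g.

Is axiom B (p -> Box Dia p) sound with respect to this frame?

No

By correspondence theory, B is valid on a frame iff S is symmetric.
Symmetric: no — a S d but not d S a.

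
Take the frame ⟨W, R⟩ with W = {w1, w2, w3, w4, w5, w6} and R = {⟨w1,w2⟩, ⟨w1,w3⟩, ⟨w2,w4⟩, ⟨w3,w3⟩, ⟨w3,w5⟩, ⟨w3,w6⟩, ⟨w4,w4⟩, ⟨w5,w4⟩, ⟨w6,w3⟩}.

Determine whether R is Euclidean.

Euclidean: no — w1 R w2 and w1 R w3, but not w2 R w3.

No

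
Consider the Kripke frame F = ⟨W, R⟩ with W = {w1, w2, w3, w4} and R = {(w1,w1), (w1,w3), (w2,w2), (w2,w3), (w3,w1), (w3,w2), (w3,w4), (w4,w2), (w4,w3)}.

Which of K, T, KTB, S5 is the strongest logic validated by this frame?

Reflexive (axiom T): no — w3 is not related to itself.
Symmetric (axiom B): no — w4 R w2 but not w2 R w4.
Euclidean (axiom 5): no — w3 R w1 and w3 R w2, but not w1 R w2.
So F validates K; T would additionally require R to be reflexive. The strongest is K.

K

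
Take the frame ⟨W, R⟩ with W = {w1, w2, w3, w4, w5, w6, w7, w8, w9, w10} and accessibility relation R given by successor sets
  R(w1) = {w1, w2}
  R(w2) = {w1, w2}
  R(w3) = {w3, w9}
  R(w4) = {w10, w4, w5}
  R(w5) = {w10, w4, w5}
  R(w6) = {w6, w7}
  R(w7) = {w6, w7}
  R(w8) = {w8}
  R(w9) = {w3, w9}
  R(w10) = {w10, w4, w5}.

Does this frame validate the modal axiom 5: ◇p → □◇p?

Axiom 5 corresponds to the accessibility relation being Euclidean.
Euclidean: yes — any two successors of a common world are R-related.

Yes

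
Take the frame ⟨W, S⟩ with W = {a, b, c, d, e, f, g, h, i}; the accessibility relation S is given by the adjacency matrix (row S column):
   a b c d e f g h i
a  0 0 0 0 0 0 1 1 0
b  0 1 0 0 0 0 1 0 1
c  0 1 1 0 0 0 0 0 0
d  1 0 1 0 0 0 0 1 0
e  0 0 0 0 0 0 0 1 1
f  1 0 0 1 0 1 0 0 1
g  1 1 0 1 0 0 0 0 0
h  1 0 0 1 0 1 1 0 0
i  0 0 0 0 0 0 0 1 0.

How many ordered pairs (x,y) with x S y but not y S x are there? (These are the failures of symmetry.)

13

Enumerating: (b,i), (c,b), (d,a), (d,c), (e,h), (e,i), (f,a), (f,d), (f,i), (g,d), (h,f), (h,g), (i,h).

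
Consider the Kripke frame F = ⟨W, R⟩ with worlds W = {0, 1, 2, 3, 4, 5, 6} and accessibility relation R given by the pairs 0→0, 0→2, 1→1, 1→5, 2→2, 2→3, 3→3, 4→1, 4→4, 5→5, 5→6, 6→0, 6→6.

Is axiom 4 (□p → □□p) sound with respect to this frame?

No

Axiom 4 corresponds to the accessibility relation being transitive.
Transitive: no — 0 R 2 and 2 R 3, but not 0 R 3.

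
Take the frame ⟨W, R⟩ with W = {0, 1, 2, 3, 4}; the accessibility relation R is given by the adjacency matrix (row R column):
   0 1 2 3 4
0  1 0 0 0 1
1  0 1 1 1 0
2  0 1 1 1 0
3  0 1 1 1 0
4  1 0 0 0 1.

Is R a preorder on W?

Yes

Reflexive: yes — every world is R-related to itself.
Transitive: yes — every two-step R-path is closed by a direct edge.
So R is a preorder.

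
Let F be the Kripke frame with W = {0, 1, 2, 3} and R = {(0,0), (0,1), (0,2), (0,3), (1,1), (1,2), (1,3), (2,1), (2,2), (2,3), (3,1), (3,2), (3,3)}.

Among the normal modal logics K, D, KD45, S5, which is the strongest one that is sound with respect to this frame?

Serial (axiom D): yes — every world has a successor (e.g. 0 R 0).
Euclidean (axiom 5): no — 0 R 1 and 0 R 0, but not 1 R 0.
Transitive (axiom 4): yes — every two-step R-path is closed by a direct edge.
Reflexive (axiom T): yes — every world is R-related to itself.
So F validates K, D; KD45 would additionally require R to be Euclidean. The strongest is D.

D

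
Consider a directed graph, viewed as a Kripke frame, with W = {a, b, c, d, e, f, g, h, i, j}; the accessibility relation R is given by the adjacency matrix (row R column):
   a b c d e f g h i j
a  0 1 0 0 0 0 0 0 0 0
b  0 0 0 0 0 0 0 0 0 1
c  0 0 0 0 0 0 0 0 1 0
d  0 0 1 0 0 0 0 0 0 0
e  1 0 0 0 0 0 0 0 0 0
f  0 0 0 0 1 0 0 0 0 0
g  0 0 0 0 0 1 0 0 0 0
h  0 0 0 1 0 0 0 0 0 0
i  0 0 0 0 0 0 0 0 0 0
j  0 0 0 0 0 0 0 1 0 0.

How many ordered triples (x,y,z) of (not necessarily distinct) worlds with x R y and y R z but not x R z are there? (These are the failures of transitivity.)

Enumerating: (a,b,j), (b,j,h), (d,c,i), (e,a,b), (f,e,a), (g,f,e), (h,d,c), (j,h,d).

8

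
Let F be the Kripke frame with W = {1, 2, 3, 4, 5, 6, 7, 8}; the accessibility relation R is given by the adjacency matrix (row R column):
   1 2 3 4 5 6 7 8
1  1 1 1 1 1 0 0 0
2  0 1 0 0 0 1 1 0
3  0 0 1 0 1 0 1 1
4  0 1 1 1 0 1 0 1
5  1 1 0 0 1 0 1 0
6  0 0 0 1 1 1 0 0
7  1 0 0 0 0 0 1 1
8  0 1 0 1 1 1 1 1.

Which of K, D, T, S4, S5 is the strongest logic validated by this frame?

Serial (axiom D): yes — every world has a successor (e.g. 1 R 1).
Reflexive (axiom T): yes — every world is R-related to itself.
Transitive (axiom 4): no — 1 R 2 and 2 R 6, but not 1 R 6.
Euclidean (axiom 5): no — 1 R 2 and 1 R 3, but not 2 R 3.
So F validates K, D, T; S4 would additionally require R to be transitive. The strongest is T.

T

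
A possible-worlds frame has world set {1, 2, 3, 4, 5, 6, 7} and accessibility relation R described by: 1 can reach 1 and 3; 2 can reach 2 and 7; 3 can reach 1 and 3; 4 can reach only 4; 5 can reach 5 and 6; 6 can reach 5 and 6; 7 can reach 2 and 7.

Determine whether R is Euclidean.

Euclidean: yes — any two successors of a common world are R-related.

Yes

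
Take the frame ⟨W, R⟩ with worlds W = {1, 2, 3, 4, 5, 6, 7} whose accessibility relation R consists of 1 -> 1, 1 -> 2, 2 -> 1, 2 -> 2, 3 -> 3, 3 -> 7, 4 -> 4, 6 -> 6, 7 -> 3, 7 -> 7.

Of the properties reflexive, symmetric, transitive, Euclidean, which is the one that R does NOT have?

reflexive

Reflexive: no — 5 is not related to itself.
Symmetric: yes — every pair in R has its reverse in R.
Transitive: yes — every two-step R-path is closed by a direct edge.
Euclidean: yes — any two successors of a common world are R-related.
Only reflexive fails.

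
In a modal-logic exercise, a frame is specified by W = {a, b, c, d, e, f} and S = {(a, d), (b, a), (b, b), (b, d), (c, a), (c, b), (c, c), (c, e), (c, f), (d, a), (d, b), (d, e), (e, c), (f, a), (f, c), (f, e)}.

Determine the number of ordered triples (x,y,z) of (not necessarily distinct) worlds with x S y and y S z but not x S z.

16

Enumerating: (a,d,a), (a,d,b), (a,d,e), (b,d,e), (c,a,d), (c,b,d), (d,a,d), (d,b,d), (d,e,c), (e,c,a), (e,c,b), (e,c,e), (e,c,f), (f,a,d), (f,c,b), (f,c,f).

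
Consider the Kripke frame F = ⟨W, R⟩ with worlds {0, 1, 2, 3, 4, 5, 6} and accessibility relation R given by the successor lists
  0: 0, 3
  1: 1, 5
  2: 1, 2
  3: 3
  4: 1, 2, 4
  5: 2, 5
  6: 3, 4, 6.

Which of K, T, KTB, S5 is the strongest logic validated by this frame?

T

Reflexive (axiom T): yes — every world is R-related to itself.
Symmetric (axiom B): no — 0 R 3 but not 3 R 0.
Euclidean (axiom 5): no — 4 R 1 and 4 R 2, but not 1 R 2.
So F validates K, T; KTB would additionally require R to be symmetric. The strongest is T.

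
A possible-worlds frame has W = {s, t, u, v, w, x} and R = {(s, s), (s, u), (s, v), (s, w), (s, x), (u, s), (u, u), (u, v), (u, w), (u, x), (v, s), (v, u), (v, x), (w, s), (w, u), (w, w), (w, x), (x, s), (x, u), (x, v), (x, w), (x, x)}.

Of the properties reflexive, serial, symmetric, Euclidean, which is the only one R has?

Reflexive: no — t is not related to itself.
Serial: no — t has no R-successor.
Symmetric: yes — every pair in R has its reverse in R.
Euclidean: no — s R v and s R w, but not v R w.
Only symmetric holds.

symmetric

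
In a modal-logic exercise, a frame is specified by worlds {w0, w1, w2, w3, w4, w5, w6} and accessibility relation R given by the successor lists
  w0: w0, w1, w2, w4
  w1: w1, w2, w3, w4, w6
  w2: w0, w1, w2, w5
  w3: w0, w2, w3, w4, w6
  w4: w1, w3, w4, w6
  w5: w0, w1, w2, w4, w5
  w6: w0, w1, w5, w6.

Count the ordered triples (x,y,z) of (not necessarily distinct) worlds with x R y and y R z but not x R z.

37

Enumerating: (w0,w1,w3), (w0,w1,w6), (w0,w2,w5), (w0,w4,w3), (w0,w4,w6), (w1,w2,w0), (w1,w2,w5), (w1,w3,w0), (w1,w6,w0), (w1,w6,w5), (w2,w0,w4), (w2,w1,w3), … and 25 more.
Total: 37.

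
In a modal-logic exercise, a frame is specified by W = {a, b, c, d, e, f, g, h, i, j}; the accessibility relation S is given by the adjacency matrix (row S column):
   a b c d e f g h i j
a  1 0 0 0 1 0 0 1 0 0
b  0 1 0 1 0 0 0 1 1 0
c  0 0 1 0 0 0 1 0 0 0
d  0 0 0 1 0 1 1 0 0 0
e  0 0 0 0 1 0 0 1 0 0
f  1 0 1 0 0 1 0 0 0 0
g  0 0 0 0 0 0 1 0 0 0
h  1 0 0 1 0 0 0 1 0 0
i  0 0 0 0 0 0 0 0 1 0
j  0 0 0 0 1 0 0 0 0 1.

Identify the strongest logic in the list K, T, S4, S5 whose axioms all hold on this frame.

T

Reflexive (axiom T): yes — every world is S-related to itself.
Transitive (axiom 4): no — a S h and h S d, but not a S d.
Euclidean (axiom 5): no — a S h and a S e, but not h S e.
So F validates K, T; S4 would additionally require S to be transitive. The strongest is T.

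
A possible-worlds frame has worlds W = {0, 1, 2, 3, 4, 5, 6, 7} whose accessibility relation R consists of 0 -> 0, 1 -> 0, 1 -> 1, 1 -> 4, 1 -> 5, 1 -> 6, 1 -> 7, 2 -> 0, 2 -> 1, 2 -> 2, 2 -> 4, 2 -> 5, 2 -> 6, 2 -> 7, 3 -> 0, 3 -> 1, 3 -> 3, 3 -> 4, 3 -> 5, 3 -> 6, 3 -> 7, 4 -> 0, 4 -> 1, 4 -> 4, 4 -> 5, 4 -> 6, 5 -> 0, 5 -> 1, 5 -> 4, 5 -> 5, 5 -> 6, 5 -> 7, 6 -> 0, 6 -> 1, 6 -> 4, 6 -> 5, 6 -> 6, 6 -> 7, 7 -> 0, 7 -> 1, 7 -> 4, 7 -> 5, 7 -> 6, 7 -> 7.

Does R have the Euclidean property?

Euclidean: no — 1 R 0 and 1 R 4, but not 0 R 4.

No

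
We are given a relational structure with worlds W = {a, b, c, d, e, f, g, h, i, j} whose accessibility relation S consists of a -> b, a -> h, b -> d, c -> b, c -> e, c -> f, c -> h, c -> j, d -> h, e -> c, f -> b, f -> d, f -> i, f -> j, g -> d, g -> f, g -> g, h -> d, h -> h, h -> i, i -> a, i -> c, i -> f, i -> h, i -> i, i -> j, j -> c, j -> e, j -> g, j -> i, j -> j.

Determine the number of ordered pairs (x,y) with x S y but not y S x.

Enumerating: (a,b), (a,h), (b,d), (c,b), (c,f), (c,h), (f,b), (f,d), (f,j), (g,d), (g,f), (i,a), (i,c), (j,e), (j,g).

15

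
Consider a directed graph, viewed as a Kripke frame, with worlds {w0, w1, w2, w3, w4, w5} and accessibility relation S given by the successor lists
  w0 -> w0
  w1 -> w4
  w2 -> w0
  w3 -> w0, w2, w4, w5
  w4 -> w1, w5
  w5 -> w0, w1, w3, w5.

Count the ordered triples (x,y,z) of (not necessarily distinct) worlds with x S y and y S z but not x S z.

Enumerating: (w1,w4,w1), (w1,w4,w5), (w3,w4,w1), (w3,w5,w1), (w3,w5,w3), (w4,w1,w4), (w4,w5,w0), (w4,w5,w3), (w5,w1,w4), (w5,w3,w2), (w5,w3,w4).

11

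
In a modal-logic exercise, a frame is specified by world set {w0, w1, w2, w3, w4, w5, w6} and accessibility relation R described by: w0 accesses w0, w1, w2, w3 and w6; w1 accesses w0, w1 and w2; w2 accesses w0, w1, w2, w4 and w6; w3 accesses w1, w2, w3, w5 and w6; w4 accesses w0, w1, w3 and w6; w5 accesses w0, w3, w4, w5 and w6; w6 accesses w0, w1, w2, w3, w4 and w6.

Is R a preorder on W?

No

Reflexive: no — w4 is not related to itself.
Transitive: no — w0 R w2 and w2 R w4, but not w0 R w4.
So R is not a preorder.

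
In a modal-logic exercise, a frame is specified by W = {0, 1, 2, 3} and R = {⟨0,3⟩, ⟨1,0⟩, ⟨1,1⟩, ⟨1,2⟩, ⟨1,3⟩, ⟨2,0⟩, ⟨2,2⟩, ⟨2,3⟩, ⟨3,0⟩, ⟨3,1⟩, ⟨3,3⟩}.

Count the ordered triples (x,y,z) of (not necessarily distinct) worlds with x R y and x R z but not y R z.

Enumerating: (1,0,0), (1,0,1), (1,0,2), (1,2,1), (1,3,2), (2,0,0), (2,0,2), (2,3,2), (3,0,0), (3,0,1).

10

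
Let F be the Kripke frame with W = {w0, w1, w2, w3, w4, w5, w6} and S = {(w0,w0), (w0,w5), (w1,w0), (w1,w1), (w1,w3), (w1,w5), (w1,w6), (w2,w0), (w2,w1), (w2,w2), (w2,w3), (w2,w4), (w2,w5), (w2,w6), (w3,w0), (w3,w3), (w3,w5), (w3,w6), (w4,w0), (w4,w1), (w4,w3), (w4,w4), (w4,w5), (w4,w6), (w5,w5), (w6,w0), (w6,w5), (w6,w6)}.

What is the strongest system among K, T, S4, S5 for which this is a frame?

Reflexive (axiom T): yes — every world is S-related to itself.
Transitive (axiom 4): yes — every two-step S-path is closed by a direct edge.
Euclidean (axiom 5): no — w1 S w0 and w1 S w3, but not w0 S w3.
So F validates K, T, S4; S5 would additionally require S to be Euclidean. The strongest is S4.

S4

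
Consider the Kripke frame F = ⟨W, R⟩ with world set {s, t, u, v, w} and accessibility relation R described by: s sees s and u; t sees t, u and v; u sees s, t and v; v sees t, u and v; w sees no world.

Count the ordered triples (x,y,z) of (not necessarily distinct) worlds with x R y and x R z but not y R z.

Enumerating: (s,u,u), (t,u,u), (u,s,t), (u,s,v), (u,t,s), (u,v,s), (v,u,u).

7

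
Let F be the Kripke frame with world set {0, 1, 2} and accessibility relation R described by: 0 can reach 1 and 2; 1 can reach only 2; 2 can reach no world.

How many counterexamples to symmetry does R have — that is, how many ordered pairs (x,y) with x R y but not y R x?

3

Enumerating: (0,1), (0,2), (1,2).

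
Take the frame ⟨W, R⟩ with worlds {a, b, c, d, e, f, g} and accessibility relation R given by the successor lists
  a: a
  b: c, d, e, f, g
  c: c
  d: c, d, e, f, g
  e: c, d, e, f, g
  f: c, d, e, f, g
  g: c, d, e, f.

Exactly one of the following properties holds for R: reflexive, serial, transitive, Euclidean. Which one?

Reflexive: no — b is not related to itself.
Serial: yes — every world has a successor (e.g. a R a).
Transitive: no — g R d and d R g, but not g R g.
Euclidean: no — b R c and b R d, but not c R d.
Only serial holds.

serial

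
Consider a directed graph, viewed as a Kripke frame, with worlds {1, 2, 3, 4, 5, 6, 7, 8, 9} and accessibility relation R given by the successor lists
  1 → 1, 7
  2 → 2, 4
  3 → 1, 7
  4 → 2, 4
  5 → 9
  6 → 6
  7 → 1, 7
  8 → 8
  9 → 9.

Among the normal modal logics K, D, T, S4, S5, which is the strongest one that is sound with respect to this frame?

D

Serial (axiom D): yes — every world has a successor (e.g. 1 R 1).
Reflexive (axiom T): no — 3 is not related to itself.
Transitive (axiom 4): yes — every two-step R-path is closed by a direct edge.
Euclidean (axiom 5): yes — any two successors of a common world are R-related.
So F validates K, D; T would additionally require R to be reflexive. The strongest is D.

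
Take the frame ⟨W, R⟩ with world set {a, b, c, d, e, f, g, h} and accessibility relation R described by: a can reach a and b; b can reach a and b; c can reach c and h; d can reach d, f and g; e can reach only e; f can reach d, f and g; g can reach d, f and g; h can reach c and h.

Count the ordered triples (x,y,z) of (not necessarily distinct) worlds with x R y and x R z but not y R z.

R is Euclidean; there are no such tuples.

0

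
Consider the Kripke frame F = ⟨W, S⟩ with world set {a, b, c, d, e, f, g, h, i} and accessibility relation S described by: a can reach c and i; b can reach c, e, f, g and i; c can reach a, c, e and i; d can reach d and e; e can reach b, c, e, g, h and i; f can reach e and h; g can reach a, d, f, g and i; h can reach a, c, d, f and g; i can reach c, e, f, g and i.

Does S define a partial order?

No

Reflexive: no — a is not related to itself.
Transitive: no — a S c and c S e, but not a S e.
Antisymmetric: no — a S c and c S a with a ≠ c.
So S is not a partial order.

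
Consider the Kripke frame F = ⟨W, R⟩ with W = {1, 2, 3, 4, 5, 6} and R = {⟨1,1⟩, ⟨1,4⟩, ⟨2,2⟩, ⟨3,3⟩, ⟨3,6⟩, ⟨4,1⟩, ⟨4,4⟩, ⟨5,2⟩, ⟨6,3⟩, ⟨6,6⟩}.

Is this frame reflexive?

Reflexive: no — 5 is not related to itself.

No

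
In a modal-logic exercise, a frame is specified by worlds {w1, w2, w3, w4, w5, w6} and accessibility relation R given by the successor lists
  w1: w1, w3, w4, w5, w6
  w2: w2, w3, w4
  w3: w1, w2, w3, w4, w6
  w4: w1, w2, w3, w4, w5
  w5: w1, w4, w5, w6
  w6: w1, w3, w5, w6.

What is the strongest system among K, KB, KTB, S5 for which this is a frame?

KTB

Symmetric (axiom B): yes — every pair in R has its reverse in R.
Reflexive (axiom T): yes — every world is R-related to itself.
Euclidean (axiom 5): no — w1 R w3 and w1 R w5, but not w3 R w5.
So F validates K, KB, KTB; S5 would additionally require R to be Euclidean. The strongest is KTB.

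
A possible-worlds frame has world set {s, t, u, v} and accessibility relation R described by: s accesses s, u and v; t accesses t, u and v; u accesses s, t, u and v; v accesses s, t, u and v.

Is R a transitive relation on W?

No

Transitive: no — s R u and u R t, but not s R t.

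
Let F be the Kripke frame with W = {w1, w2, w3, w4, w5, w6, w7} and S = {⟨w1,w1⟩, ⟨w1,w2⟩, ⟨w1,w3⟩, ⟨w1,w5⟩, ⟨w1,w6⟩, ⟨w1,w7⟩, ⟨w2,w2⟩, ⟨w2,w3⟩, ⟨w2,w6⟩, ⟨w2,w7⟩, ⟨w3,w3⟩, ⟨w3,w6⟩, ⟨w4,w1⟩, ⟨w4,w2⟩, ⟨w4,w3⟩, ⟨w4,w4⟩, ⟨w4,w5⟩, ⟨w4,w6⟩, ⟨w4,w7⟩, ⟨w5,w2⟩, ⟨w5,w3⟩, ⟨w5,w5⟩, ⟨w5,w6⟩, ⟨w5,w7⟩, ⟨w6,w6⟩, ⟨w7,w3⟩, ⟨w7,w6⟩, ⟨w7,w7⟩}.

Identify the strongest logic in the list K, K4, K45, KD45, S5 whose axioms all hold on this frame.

K4

Transitive (axiom 4): yes — every two-step S-path is closed by a direct edge.
Euclidean (axiom 5): no — w1 S w2 and w1 S w5, but not w2 S w5.
Serial (axiom D): yes — every world has a successor (e.g. w1 S w1).
Reflexive (axiom T): yes — every world is S-related to itself.
So F validates K, K4; K45 would additionally require S to be Euclidean. The strongest is K4.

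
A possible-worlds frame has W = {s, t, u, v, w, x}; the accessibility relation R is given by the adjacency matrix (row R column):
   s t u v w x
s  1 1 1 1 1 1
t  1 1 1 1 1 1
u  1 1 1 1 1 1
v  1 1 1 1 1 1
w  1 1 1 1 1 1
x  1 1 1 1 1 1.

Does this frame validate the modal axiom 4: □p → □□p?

Axiom 4 corresponds to the accessibility relation being transitive.
Transitive: yes — every two-step R-path is closed by a direct edge.

Yes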